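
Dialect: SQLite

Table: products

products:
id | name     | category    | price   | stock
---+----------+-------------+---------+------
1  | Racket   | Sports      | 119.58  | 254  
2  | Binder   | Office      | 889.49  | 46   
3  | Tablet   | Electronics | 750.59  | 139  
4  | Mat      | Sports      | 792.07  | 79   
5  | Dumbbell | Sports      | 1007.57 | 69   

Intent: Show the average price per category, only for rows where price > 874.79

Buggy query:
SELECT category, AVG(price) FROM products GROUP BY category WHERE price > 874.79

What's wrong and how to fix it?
Bug: Row-level WHERE must come before GROUP BY in the clause order

Fix: Place WHERE between FROM and GROUP BY

Corrected query:
SELECT category, AVG(price) FROM products WHERE price > 874.79 GROUP BY category

Result:
category | AVG(price)
---------+-----------
Office   | 889.49    
Sports   | 1007.57   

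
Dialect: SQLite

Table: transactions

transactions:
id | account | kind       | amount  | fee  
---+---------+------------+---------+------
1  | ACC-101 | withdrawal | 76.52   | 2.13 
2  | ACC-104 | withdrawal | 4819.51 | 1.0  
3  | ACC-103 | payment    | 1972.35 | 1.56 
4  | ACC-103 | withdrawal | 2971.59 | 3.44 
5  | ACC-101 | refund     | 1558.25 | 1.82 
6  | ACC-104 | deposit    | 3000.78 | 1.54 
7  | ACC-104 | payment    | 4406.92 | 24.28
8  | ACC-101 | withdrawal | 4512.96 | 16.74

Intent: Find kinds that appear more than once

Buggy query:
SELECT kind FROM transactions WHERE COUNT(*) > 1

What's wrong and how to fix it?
Bug: COUNT(*) is an aggregate and cannot be used in WHERE

Fix: Group first, then use HAVING for the count condition

Corrected query:
SELECT kind FROM transactions GROUP BY kind HAVING COUNT(*) > 1

Result:
kind      
----------
payment   
withdrawal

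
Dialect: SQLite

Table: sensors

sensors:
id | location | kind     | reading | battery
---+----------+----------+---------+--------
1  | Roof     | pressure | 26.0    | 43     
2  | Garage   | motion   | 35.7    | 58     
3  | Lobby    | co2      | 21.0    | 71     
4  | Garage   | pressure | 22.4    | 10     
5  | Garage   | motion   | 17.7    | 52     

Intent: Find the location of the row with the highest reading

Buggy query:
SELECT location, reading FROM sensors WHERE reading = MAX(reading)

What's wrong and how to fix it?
Bug: WHERE is evaluated per row; an aggregate over the whole table isn't defined there

Fix: Use a subquery: WHERE reading = (SELECT MAX(reading) FROM sensors)

Corrected query:
SELECT location, reading FROM sensors WHERE reading = (SELECT MAX(reading) FROM sensors)

Result:
location | reading
---------+--------
Garage   | 35.7   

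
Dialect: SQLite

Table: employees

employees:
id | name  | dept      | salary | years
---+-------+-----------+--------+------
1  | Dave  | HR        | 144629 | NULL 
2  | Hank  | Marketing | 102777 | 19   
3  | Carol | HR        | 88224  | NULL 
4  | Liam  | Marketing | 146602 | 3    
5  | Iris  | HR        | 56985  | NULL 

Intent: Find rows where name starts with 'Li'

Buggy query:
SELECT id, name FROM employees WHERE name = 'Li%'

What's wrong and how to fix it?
Bug: Wildcards only work with LIKE; '=' treats '%' as a literal character

Fix: Replace '=' with LIKE so 'Li%' is treated as a pattern

Corrected query:
SELECT id, name FROM employees WHERE name LIKE 'Li%'

Result:
id | name
---+-----
4  | Liam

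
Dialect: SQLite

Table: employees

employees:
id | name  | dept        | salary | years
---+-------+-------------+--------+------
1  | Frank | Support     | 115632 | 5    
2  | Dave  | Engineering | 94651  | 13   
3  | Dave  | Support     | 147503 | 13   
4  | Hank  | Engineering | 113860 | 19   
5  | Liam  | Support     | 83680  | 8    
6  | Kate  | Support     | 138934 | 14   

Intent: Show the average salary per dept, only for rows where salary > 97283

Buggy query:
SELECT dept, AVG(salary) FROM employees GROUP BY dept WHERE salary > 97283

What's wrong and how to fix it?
Bug: WHERE cannot follow GROUP BY

Fix: Place WHERE between FROM and GROUP BY

Corrected query:
SELECT dept, AVG(salary) FROM employees WHERE salary > 97283 GROUP BY dept

Result:
dept        | AVG(salary)
------------+------------
Engineering | 113860     
Support     | 134023     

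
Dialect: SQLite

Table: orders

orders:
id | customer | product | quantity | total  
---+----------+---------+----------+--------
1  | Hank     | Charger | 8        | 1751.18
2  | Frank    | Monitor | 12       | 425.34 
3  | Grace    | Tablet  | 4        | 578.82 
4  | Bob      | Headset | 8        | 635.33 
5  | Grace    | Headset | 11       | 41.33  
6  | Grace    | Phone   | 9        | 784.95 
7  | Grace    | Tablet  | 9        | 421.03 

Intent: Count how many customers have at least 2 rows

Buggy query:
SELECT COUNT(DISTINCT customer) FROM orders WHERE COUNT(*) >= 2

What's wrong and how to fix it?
Bug: WHERE filters individual rows, not groups, so a group-level COUNT is invalid there

Fix: Use a subquery that GROUPs and filters with HAVING, then count its rows

Corrected query:
SELECT COUNT(*) FROM (SELECT customer FROM orders GROUP BY customer HAVING COUNT(*) >= 2)

Result:
COUNT(*)
--------
1       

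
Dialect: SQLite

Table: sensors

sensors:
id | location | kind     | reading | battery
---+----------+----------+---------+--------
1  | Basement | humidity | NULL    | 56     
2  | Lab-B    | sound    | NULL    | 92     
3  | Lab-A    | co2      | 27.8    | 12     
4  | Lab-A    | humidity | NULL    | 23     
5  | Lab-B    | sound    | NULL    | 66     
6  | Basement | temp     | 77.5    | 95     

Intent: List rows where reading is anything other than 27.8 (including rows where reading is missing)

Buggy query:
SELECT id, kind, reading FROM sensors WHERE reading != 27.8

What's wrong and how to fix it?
Bug: Inequality against NULL is unknown, not true; rows with NULL are dropped

Fix: Add an explicit OR reading IS NULL to include the missing-value rows

Corrected query:
SELECT id, kind, reading FROM sensors WHERE reading != 27.8 OR reading IS NULL

Result:
id | kind     | reading
---+----------+--------
1  | humidity | NULL   
2  | sound    | NULL   
4  | humidity | NULL   
5  | sound    | NULL   
6  | temp     | 77.5   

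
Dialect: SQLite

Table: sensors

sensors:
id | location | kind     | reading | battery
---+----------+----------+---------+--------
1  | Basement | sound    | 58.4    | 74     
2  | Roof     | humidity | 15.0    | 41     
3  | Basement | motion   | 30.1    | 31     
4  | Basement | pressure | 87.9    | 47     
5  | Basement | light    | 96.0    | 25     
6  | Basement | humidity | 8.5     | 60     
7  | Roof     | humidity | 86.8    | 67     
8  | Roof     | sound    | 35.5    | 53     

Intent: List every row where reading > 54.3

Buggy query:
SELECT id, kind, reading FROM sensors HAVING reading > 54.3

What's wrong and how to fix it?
Bug: This is a non-aggregate query (no GROUP BY, no aggregates), so in SQLite the HAVING clause is invalid here; a row-level condition belongs in WHERE

Fix: Use WHERE for row-level filtering

Corrected query:
SELECT id, kind, reading FROM sensors WHERE reading > 54.3

Result:
id | kind     | reading
---+----------+--------
1  | sound    | 58.4   
4  | pressure | 87.9   
5  | light    | 96     
7  | humidity | 86.8   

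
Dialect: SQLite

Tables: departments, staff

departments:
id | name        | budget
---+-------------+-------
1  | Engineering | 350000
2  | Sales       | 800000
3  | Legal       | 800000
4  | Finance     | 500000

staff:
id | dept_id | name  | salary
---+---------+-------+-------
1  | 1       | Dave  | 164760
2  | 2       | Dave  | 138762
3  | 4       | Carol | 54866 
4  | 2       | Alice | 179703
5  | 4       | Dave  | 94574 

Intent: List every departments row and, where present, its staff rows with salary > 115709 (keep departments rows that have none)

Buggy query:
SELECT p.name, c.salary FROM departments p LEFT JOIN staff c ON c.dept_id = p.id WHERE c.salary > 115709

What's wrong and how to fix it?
Bug: A WHERE condition on the right-hand table after LEFT JOIN drops unmatched parents

Fix: Move the right-table condition into the ON clause so unmatched parents are kept

Corrected query:
SELECT p.name, c.salary FROM departments p LEFT JOIN staff c ON c.dept_id = p.id AND c.salary > 115709

Result:
name        | salary
------------+-------
Engineering | 164760
Sales       | 138762
Sales       | 179703
Legal       | NULL  
Finance     | NULL  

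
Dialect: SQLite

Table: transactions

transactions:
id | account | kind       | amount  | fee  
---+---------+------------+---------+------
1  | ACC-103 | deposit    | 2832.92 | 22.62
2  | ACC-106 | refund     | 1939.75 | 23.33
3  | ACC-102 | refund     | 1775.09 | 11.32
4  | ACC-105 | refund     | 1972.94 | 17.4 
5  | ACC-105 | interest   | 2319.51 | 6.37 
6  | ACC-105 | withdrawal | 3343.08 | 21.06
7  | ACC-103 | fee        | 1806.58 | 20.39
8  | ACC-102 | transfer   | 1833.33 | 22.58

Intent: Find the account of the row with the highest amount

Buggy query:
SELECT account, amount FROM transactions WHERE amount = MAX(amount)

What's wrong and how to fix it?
Bug: MAX(amount) is an aggregate and cannot be used directly in WHERE

Fix: Wrap MAX in a scalar subquery so WHERE compares against a single value

Corrected query:
SELECT account, amount FROM transactions WHERE amount = (SELECT MAX(amount) FROM transactions)

Result:
account | amount 
--------+--------
ACC-105 | 3343.08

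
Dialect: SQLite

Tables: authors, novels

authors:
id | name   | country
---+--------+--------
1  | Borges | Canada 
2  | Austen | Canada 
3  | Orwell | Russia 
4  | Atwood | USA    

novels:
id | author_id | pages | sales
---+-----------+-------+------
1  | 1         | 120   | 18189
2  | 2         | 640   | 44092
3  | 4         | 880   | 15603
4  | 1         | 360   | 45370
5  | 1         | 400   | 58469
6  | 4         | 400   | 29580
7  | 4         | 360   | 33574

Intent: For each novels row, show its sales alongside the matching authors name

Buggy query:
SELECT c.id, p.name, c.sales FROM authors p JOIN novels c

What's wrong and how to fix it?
Bug: Missing join condition: each novels row is matched to all authors rows instead of just its own

Fix: Specify the join condition linking the foreign key to the parent id

Corrected query:
SELECT c.id, p.name, c.sales FROM authors p JOIN novels c ON c.author_id = p.id

Result:
id | name   | sales
---+--------+------
1  | Borges | 18189
2  | Austen | 44092
3  | Atwood | 15603
4  | Borges | 45370
5  | Borges | 58469
6  | Atwood | 29580
7  | Atwood | 33574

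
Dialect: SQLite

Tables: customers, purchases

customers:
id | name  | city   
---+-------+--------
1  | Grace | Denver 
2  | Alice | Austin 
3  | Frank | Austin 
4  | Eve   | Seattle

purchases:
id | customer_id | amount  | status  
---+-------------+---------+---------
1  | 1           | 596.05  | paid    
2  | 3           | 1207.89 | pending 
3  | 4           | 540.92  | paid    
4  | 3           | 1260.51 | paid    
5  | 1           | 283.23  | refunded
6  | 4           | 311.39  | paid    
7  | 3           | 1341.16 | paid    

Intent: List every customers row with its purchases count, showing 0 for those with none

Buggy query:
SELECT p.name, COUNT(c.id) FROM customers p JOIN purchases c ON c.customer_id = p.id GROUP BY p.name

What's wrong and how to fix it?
Bug: INNER JOIN drops customers rows that have no matching purchases rows

Fix: Switch to LEFT JOIN to retain unmatched parent rows

Corrected query:
SELECT p.name, COUNT(c.id) FROM customers p LEFT JOIN purchases c ON c.customer_id = p.id GROUP BY p.name

Result:
name  | COUNT(c.id)
------+------------
Alice | 0          
Eve   | 2          
Frank | 3          
Grace | 2          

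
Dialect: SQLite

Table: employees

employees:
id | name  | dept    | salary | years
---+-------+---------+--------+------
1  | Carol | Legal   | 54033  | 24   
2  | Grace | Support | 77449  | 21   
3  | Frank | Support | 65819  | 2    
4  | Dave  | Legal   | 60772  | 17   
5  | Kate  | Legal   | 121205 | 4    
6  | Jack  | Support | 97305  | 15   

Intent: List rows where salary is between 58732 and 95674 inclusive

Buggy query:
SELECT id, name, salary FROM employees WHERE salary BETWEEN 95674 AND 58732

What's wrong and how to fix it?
Bug: The bounds are reversed; BETWEEN a AND b requires a <= b to match anything

Fix: Write BETWEEN 58732 AND 95674

Corrected query:
SELECT id, name, salary FROM employees WHERE salary BETWEEN 58732 AND 95674

Result:
id | name  | salary
---+-------+-------
2  | Grace | 77449 
3  | Frank | 65819 
4  | Dave  | 60772 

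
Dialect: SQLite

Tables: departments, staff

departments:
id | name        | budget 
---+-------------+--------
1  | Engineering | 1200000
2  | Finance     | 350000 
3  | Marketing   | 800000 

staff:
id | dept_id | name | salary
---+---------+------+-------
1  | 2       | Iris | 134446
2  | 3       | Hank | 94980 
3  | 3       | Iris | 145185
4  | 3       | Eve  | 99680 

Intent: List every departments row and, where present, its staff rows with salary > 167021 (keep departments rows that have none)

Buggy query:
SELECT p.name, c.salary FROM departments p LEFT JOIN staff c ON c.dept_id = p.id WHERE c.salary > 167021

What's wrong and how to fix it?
Bug: A WHERE condition on the right-hand table after LEFT JOIN drops unmatched parents

Fix: Move the right-table condition into the ON clause so unmatched parents are kept

Corrected query:
SELECT p.name, c.salary FROM departments p LEFT JOIN staff c ON c.dept_id = p.id AND c.salary > 167021

Result:
name        | salary
------------+-------
Engineering | NULL  
Finance     | NULL  
Marketing   | NULL  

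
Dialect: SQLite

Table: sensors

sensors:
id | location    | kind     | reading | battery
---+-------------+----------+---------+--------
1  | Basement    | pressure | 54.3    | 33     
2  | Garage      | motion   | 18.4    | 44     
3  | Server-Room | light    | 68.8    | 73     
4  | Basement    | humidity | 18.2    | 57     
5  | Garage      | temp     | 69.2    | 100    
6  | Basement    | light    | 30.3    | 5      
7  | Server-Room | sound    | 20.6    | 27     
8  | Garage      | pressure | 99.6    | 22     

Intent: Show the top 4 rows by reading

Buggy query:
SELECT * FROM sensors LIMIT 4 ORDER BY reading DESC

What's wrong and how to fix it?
Bug: LIMIT must come after ORDER BY

Fix: Sort with ORDER BY, then apply LIMIT

Corrected query:
SELECT * FROM sensors ORDER BY reading DESC LIMIT 4

Result:
id | location    | kind     | reading | battery
---+-------------+----------+---------+--------
8  | Garage      | pressure | 99.6    | 22     
5  | Garage      | temp     | 69.2    | 100    
3  | Server-Room | light    | 68.8    | 73     
1  | Basement    | pressure | 54.3    | 33     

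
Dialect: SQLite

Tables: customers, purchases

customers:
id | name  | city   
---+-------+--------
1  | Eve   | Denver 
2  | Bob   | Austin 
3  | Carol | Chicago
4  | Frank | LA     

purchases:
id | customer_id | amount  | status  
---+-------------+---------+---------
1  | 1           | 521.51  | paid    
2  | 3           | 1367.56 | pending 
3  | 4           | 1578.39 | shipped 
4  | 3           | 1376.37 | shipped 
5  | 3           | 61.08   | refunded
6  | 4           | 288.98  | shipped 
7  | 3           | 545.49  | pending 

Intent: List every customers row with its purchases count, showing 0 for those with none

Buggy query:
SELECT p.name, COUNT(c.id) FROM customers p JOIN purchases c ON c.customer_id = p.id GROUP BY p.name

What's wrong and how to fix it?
Bug: An inner join excludes parents with zero children

Fix: Switch to LEFT JOIN to retain unmatched parent rows

Corrected query:
SELECT p.name, COUNT(c.id) FROM customers p LEFT JOIN purchases c ON c.customer_id = p.id GROUP BY p.name

Result:
name  | COUNT(c.id)
------+------------
Bob   | 0          
Carol | 4          
Eve   | 1          
Frank | 2          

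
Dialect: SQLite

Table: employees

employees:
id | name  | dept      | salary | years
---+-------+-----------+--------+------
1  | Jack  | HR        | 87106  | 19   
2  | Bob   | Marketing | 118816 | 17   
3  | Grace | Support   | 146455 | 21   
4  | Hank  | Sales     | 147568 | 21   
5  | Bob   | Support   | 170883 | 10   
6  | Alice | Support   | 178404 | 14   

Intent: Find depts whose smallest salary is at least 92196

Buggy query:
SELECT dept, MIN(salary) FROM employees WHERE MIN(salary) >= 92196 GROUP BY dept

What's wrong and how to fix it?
Bug: MIN() in WHERE is a misuse of aggregate

Fix: Use HAVING for the per-group MIN condition

Corrected query:
SELECT dept, MIN(salary) FROM employees GROUP BY dept HAVING MIN(salary) >= 92196

Result:
dept      | MIN(salary)
----------+------------
Marketing | 118816     
Sales     | 147568     
Support   | 146455     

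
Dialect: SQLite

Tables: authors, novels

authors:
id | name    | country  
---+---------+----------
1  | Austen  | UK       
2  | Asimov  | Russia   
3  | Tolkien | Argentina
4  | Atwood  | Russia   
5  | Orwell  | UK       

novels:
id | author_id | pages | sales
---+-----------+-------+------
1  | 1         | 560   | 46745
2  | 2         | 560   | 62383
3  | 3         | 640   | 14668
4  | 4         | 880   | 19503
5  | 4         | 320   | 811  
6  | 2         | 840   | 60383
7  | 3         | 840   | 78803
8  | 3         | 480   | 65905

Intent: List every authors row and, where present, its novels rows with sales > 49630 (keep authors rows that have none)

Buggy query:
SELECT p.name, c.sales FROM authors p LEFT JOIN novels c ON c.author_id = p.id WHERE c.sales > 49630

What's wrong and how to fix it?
Bug: A WHERE condition on the right-hand table after LEFT JOIN drops unmatched parents

Fix: Move the right-table condition into the ON clause so unmatched parents are kept

Corrected query:
SELECT p.name, c.sales FROM authors p LEFT JOIN novels c ON c.author_id = p.id AND c.sales > 49630

Result:
name    | sales
--------+------
Austen  | NULL 
Asimov  | 60383
Asimov  | 62383
Tolkien | 65905
Tolkien | 78803
Atwood  | NULL 
Orwell  | NULL 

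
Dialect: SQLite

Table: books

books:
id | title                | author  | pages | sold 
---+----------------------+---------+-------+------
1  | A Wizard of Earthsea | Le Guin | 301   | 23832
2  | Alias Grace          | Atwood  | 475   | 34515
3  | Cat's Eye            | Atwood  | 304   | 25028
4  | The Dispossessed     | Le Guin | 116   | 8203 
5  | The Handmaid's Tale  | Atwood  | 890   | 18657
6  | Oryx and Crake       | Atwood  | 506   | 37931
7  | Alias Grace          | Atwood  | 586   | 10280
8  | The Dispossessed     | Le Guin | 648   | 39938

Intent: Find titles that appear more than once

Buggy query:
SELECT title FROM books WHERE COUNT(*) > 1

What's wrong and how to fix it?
Bug: COUNT(*) is an aggregate and cannot be used in WHERE

Fix: Group first, then use HAVING for the count condition

Corrected query:
SELECT title FROM books GROUP BY title HAVING COUNT(*) > 1

Result:
title           
----------------
Alias Grace     
The Dispossessed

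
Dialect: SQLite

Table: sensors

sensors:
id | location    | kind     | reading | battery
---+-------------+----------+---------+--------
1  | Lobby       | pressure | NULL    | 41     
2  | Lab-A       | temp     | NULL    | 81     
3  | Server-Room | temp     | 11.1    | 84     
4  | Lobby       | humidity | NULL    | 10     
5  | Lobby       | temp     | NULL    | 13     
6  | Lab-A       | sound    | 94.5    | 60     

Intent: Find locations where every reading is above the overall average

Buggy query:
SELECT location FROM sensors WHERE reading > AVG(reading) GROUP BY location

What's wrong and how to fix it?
Bug: AVG() is an aggregate; it can't sit directly in WHERE

Fix: Use a subquery for AVG and a HAVING MIN(...) filter so the condition holds for every row in the group

Corrected query:
SELECT location FROM sensors GROUP BY location HAVING MIN(reading) > (SELECT AVG(reading) FROM sensors)

Result:
location
--------
Lab-A   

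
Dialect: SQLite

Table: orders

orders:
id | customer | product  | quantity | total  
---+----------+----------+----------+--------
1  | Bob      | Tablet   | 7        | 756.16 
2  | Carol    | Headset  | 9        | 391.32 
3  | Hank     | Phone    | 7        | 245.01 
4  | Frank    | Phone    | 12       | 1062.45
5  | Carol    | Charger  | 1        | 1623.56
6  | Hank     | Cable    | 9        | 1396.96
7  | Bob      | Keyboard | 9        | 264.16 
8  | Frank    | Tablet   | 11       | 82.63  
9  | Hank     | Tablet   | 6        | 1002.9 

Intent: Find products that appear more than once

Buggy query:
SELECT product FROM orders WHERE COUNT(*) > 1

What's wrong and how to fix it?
Bug: COUNT(*) is an aggregate and cannot be used in WHERE

Fix: Group first, then use HAVING for the count condition

Corrected query:
SELECT product FROM orders GROUP BY product HAVING COUNT(*) > 1

Result:
product
-------
Phone  
Tablet 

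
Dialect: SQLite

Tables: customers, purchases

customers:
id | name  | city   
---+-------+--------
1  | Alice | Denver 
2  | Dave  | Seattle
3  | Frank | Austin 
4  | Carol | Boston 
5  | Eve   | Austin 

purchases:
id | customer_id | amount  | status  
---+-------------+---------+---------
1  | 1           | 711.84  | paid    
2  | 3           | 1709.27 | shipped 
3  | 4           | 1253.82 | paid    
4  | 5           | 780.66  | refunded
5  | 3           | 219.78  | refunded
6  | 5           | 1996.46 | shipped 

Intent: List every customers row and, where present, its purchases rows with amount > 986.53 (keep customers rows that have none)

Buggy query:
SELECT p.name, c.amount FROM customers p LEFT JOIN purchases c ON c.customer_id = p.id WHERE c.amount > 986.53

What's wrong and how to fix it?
Bug: Filtering c.amount in WHERE discards the NULL rows produced by LEFT JOIN, turning it into an inner join

Fix: Put 'c.amount > 986.53' in the JOIN's ON clause instead of WHERE

Corrected query:
SELECT p.name, c.amount FROM customers p LEFT JOIN purchases c ON c.customer_id = p.id AND c.amount > 986.53

Result:
name  | amount 
------+--------
Alice | NULL   
Dave  | NULL   
Frank | 1709.27
Carol | 1253.82
Eve   | 1996.46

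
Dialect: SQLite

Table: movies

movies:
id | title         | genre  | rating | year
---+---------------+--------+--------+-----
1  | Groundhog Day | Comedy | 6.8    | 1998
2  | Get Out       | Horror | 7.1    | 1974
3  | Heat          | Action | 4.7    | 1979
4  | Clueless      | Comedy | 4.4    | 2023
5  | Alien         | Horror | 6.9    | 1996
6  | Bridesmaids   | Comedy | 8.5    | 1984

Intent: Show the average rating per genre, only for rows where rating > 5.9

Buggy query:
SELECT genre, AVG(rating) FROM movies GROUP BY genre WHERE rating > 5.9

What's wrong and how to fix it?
Bug: Row-level WHERE must come before GROUP BY in the clause order

Fix: Place WHERE between FROM and GROUP BY

Corrected query:
SELECT genre, AVG(rating) FROM movies WHERE rating > 5.9 GROUP BY genre

Result:
genre  | AVG(rating)
-------+------------
Comedy | 7.65       
Horror | 7          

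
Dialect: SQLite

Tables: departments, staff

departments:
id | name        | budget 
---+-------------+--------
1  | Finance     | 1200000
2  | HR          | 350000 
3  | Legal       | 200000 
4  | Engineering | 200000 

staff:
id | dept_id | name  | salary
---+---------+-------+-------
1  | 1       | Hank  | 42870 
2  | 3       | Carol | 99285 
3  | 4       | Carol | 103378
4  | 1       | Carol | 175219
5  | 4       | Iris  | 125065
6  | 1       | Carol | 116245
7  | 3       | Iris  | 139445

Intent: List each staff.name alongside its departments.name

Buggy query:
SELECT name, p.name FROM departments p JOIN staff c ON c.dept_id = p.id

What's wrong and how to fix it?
Bug: Both tables have a 'name' column; the unqualified reference is ambiguous

Fix: Prefix ambiguous columns with the table alias

Corrected query:
SELECT c.name, p.name FROM departments p JOIN staff c ON c.dept_id = p.id

Result:
name  | name       
------+------------
Hank  | Finance    
Carol | Legal      
Carol | Engineering
Carol | Finance    
Iris  | Engineering
Carol | Finance    
Iris  | Legal      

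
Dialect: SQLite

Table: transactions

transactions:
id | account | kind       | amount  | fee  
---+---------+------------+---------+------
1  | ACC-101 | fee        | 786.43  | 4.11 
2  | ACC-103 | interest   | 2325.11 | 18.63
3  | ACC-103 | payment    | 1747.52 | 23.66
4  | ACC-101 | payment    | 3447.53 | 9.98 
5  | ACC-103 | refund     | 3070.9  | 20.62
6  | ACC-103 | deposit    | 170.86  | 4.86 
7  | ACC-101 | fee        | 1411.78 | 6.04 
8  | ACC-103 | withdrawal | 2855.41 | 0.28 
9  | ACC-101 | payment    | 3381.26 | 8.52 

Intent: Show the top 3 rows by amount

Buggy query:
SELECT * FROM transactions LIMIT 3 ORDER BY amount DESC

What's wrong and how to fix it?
Bug: LIMIT must come after ORDER BY

Fix: Sort with ORDER BY, then apply LIMIT

Corrected query:
SELECT * FROM transactions ORDER BY amount DESC LIMIT 3

Result:
id | account | kind    | amount  | fee  
---+---------+---------+---------+------
4  | ACC-101 | payment | 3447.53 | 9.98 
9  | ACC-101 | payment | 3381.26 | 8.52 
5  | ACC-103 | refund  | 3070.9  | 20.62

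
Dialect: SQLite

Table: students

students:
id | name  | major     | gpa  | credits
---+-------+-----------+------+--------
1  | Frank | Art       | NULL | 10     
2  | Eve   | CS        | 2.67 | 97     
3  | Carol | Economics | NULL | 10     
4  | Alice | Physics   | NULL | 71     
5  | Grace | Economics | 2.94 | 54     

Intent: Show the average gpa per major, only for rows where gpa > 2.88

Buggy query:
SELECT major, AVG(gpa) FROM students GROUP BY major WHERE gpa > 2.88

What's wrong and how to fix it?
Bug: WHERE cannot follow GROUP BY

Fix: Place WHERE between FROM and GROUP BY

Corrected query:
SELECT major, AVG(gpa) FROM students WHERE gpa > 2.88 GROUP BY major

Result:
major     | AVG(gpa)
----------+---------
Economics | 2.94    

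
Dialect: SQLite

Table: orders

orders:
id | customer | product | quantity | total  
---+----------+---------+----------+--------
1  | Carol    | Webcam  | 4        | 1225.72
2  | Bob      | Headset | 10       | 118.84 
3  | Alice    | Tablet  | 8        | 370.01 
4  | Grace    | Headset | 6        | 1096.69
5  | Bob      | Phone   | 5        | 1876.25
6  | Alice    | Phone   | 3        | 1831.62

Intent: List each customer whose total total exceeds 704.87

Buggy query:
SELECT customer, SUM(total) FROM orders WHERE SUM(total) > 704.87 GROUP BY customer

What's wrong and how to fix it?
Bug: WHERE runs before GROUP BY, so aggregates aren't available there

Fix: Move the aggregate condition to a HAVING clause

Corrected query:
SELECT customer, SUM(total) FROM orders GROUP BY customer HAVING SUM(total) > 704.87

Result:
customer | SUM(total)
---------+-----------
Alice    | 2201.63   
Bob      | 1995.09   
Carol    | 1225.72   
Grace    | 1096.69   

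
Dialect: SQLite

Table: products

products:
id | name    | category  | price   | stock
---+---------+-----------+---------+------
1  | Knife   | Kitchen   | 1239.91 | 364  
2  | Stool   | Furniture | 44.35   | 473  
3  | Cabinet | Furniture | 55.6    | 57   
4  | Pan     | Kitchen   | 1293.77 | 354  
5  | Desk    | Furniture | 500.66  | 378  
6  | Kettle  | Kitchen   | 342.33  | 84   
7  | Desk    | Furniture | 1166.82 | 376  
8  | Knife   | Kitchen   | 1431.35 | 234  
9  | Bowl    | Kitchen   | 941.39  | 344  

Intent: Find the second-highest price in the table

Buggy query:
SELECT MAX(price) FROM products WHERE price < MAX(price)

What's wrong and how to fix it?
Bug: MAX(price) on the right of the comparison is an aggregate-in-WHERE error

Fix: Put the inner MAX in a scalar subquery

Corrected query:
SELECT MAX(price) FROM products WHERE price < (SELECT MAX(price) FROM products)

Result:
MAX(price)
----------
1293.77   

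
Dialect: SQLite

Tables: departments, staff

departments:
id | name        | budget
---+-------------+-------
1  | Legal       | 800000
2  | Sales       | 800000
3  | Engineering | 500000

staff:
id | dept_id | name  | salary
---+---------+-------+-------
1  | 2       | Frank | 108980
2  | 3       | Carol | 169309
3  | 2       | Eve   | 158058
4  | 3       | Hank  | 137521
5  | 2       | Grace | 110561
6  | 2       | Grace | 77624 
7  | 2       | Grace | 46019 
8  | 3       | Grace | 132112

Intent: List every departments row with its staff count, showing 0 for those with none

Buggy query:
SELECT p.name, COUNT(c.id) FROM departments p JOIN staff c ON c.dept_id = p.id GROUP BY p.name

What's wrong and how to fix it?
Bug: An inner join excludes parents with zero children

Fix: Switch to LEFT JOIN to retain unmatched parent rows

Corrected query:
SELECT p.name, COUNT(c.id) FROM departments p LEFT JOIN staff c ON c.dept_id = p.id GROUP BY p.name

Result:
name        | COUNT(c.id)
------------+------------
Engineering | 3          
Legal       | 0          
Sales       | 5          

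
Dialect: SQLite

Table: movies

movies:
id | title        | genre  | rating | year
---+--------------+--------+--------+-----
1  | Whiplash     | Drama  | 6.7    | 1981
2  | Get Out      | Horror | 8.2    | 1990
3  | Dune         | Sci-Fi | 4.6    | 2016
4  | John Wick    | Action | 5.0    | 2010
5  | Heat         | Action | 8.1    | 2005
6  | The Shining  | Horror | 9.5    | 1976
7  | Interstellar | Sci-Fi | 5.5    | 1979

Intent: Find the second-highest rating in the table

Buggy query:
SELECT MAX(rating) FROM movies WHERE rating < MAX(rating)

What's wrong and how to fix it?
Bug: The inner MAX is an aggregate inside WHERE, which is not allowed

Fix: Put the inner MAX in a scalar subquery

Corrected query:
SELECT MAX(rating) FROM movies WHERE rating < (SELECT MAX(rating) FROM movies)

Result:
MAX(rating)
-----------
8.2        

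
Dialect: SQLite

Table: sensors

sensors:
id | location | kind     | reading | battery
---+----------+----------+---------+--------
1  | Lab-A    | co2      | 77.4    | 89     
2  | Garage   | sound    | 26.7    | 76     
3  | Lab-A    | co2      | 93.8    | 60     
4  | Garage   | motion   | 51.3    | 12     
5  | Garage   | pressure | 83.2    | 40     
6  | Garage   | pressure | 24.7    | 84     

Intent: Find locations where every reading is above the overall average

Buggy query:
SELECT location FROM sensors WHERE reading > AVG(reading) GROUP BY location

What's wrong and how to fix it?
Bug: AVG() is an aggregate; it can't sit directly in WHERE

Fix: Compute the overall average in a scalar subquery and compare each group's MIN against it in HAVING

Corrected query:
SELECT location FROM sensors GROUP BY location HAVING MIN(reading) > (SELECT AVG(reading) FROM sensors)

Result:
location
--------
Lab-A   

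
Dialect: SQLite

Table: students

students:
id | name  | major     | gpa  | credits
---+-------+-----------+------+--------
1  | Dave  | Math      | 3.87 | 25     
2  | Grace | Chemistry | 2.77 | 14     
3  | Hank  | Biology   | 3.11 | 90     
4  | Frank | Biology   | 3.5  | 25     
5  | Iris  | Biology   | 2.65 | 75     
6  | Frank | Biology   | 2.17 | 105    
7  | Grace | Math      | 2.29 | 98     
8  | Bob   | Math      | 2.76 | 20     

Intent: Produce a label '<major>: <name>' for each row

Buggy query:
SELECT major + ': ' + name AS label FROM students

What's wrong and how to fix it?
Bug: '+' is numeric addition; on text columns SQLite converts them to 0 instead of concatenating

Fix: Use the || operator for string concatenation

Corrected query:
SELECT major || ': ' || name AS label FROM students

Result:
label           
----------------
Math: Dave      
Chemistry: Grace
Biology: Hank   
Biology: Frank  
Biology: Iris   
Biology: Frank  
Math: Grace     
Math: Bob       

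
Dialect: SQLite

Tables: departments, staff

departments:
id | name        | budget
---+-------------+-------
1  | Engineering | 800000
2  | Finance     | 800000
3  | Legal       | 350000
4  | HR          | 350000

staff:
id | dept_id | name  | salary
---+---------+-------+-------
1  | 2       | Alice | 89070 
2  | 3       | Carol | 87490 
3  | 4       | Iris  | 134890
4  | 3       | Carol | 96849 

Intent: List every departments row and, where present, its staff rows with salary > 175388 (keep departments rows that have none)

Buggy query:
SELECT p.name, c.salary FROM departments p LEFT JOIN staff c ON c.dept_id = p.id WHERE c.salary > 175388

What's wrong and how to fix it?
Bug: A WHERE condition on the right-hand table after LEFT JOIN drops unmatched parents

Fix: Move the right-table condition into the ON clause so unmatched parents are kept

Corrected query:
SELECT p.name, c.salary FROM departments p LEFT JOIN staff c ON c.dept_id = p.id AND c.salary > 175388

Result:
name        | salary
------------+-------
Engineering | NULL  
Finance     | NULL  
Legal       | NULL  
HR          | NULL  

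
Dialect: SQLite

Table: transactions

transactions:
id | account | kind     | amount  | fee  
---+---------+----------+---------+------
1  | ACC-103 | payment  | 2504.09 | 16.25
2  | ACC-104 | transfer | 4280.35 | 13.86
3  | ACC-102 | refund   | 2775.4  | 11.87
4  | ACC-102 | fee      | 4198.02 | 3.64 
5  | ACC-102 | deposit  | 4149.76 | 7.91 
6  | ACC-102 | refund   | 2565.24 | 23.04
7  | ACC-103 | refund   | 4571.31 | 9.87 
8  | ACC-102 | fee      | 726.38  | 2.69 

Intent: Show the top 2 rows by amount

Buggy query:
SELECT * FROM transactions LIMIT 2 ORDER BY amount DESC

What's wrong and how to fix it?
Bug: LIMIT must come after ORDER BY

Fix: Swap the clauses: ORDER BY first, then LIMIT

Corrected query:
SELECT * FROM transactions ORDER BY amount DESC LIMIT 2

Result:
id | account | kind     | amount  | fee  
---+---------+----------+---------+------
7  | ACC-103 | refund   | 4571.31 | 9.87 
2  | ACC-104 | transfer | 4280.35 | 13.86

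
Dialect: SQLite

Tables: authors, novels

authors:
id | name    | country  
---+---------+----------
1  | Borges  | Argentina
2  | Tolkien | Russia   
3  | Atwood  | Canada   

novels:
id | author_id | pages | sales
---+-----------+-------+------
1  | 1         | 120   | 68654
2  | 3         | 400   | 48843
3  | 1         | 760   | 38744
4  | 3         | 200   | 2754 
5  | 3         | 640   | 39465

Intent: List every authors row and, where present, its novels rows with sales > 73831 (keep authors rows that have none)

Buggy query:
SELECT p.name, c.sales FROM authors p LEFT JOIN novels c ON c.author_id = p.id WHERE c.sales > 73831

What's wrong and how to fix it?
Bug: A WHERE condition on the right-hand table after LEFT JOIN drops unmatched parents

Fix: Put 'c.sales > 73831' in the JOIN's ON clause instead of WHERE

Corrected query:
SELECT p.name, c.sales FROM authors p LEFT JOIN novels c ON c.author_id = p.id AND c.sales > 73831

Result:
name    | sales
--------+------
Borges  | NULL 
Tolkien | NULL 
Atwood  | NULL 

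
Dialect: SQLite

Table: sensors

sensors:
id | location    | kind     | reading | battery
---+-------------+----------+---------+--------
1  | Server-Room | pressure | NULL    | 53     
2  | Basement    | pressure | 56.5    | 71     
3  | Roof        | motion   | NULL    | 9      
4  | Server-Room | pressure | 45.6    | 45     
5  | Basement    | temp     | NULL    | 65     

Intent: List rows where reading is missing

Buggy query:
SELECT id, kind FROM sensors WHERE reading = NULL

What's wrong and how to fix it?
Bug: '= NULL' is always unknown in SQL three-valued logic, so no rows match

Fix: Use IS NULL to test for NULL

Corrected query:
SELECT id, kind FROM sensors WHERE reading IS NULL

Result:
id | kind    
---+---------
1  | pressure
3  | motion  
5  | temp    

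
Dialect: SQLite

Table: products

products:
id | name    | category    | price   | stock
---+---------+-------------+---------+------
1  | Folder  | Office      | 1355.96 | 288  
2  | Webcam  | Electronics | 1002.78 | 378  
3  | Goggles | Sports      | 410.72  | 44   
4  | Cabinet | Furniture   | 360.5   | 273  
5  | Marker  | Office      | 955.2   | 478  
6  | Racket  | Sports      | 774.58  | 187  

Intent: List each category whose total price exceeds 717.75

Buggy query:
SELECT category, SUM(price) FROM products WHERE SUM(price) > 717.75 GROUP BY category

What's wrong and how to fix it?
Bug: WHERE runs before GROUP BY, so aggregates aren't available there

Fix: Use HAVING (which filters groups after aggregation) instead of WHERE

Corrected query:
SELECT category, SUM(price) FROM products GROUP BY category HAVING SUM(price) > 717.75

Result:
category    | SUM(price)
------------+-----------
Electronics | 1002.78   
Office      | 2311.16   
Sports      | 1185.3    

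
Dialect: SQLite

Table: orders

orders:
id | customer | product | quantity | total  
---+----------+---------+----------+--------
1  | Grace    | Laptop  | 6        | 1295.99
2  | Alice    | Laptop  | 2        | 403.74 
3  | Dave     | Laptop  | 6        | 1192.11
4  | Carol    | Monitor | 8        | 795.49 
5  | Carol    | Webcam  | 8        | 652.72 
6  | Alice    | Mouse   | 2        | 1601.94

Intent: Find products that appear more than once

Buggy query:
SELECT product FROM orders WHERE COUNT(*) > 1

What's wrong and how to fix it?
Bug: WHERE can't reference COUNT(*); aggregates are computed after WHERE

Fix: Group first, then use HAVING for the count condition

Corrected query:
SELECT product FROM orders GROUP BY product HAVING COUNT(*) > 1

Result:
product
-------
Laptop 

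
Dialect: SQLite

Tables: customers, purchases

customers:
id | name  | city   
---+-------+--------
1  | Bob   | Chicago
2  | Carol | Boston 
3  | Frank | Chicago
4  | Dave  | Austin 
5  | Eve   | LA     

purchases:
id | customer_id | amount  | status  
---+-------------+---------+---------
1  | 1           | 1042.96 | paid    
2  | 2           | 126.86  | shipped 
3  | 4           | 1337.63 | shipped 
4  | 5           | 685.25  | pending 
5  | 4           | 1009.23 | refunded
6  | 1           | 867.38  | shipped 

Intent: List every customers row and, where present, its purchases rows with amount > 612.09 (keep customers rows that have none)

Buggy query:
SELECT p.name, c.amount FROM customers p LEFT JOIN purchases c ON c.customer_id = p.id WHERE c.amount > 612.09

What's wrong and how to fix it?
Bug: A WHERE condition on the right-hand table after LEFT JOIN drops unmatched parents

Fix: Put 'c.amount > 612.09' in the JOIN's ON clause instead of WHERE

Corrected query:
SELECT p.name, c.amount FROM customers p LEFT JOIN purchases c ON c.customer_id = p.id AND c.amount > 612.09

Result:
name  | amount 
------+--------
Bob   | 867.38 
Bob   | 1042.96
Carol | NULL   
Frank | NULL   
Dave  | 1009.23
Dave  | 1337.63
Eve   | 685.25 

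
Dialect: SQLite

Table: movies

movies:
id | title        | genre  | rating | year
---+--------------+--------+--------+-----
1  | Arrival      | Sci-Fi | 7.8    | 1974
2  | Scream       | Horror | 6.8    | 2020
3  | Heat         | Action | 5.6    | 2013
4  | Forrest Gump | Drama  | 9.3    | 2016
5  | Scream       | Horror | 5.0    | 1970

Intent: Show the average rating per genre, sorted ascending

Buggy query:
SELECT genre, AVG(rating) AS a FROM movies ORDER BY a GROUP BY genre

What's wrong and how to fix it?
Bug: GROUP BY must precede ORDER BY

Fix: Move ORDER BY to the end, after GROUP BY

Corrected query:
SELECT genre, AVG(rating) AS a FROM movies GROUP BY genre ORDER BY a

Result:
genre  | a  
-------+----
Action | 5.6
Horror | 5.9
Sci-Fi | 7.8
Drama  | 9.3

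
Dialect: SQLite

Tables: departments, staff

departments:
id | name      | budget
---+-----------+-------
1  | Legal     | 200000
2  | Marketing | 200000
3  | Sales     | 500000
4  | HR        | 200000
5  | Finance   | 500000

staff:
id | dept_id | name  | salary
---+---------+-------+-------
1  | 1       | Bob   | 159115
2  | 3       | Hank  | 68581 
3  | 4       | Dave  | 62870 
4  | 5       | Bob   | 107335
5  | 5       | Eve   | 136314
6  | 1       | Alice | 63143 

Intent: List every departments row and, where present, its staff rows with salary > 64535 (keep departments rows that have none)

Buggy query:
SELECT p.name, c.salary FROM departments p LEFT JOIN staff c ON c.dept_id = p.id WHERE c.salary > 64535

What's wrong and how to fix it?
Bug: A WHERE condition on the right-hand table after LEFT JOIN drops unmatched parents

Fix: Move the right-table condition into the ON clause so unmatched parents are kept

Corrected query:
SELECT p.name, c.salary FROM departments p LEFT JOIN staff c ON c.dept_id = p.id AND c.salary > 64535

Result:
name      | salary
----------+-------
Legal     | 159115
Marketing | NULL  
Sales     | 68581 
HR        | NULL  
Finance   | 107335
Finance   | 136314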